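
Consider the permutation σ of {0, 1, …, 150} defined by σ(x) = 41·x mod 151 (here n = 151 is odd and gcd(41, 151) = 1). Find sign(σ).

Start at x=150: 150 → 110 → 131 → 86 → 53 → 59 → 3 → … (one orbit).
Cycle lengths of π_41 on ℤ/151ℤ: [50, 50, 50, 1]; 4 cycles in total.
Σ(ℓ_i−1) = 151−4 = 147; sign = (−1)^147 = -1.

-1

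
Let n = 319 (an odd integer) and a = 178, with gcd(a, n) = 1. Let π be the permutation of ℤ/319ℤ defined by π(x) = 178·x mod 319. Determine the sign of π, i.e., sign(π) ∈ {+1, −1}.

Orbit of 63 under x↦178x: [63, 49, 109, 262, 62, 190, 6]… (length divides ord_319(178)).
8 cycles of lengths [70, 70, 70, 70, 14, 14, 10, 1].
With 8 cycles on 319 points, sign = (−1)^{319−8} = -1.

-1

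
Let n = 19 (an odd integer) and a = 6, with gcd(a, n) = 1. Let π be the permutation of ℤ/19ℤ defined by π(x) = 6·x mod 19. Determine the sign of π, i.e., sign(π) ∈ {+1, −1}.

Start at x=7: 7 → 4 → 5 → 11 → 9 → 16 → 1 → … (one orbit).
Cycle type of π: 9×2 + 1; total 3 cycles.
Σ(ℓ_i−1) = 19−3 = 16; sign = (−1)^16 = +1.
Check: (6/19) = +1 by Zolotarev.

+1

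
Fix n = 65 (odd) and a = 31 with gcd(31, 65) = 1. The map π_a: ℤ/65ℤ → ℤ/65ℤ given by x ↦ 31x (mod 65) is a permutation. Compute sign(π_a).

-1

Start at x=31: 31 → 51 → 21 → 1 → 31 (one orbit).
20 cycles of lengths [4, 4, 4, 4, 4, 4, 4, 4, 4, 4, 4, 4, 4, 4, 4, 1, 1, 1, 1, 1].
sign(π) = (−1)^{n − #cycles} = (−1)^{65−20} = (−1)^45 = -1.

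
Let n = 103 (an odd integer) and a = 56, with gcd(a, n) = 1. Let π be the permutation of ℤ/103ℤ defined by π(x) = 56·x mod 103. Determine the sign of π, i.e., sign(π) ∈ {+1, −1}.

+1

Start at x=56: 56 → 46 → 1 → 56 (one orbit).
Decompose π into cycles: lengths [3, 3, 3, 3, 3, 3, 3, 3, 3, 3, 3, 3, 3, 3, 3, 3, 3, 3, 3, 3, 3, 3, 3, 3, 3, 3, 3, 3, 3, 3, 3, 3, 3, 3, 1] (35 cycles, including the fixed point 0).
103 − 35 = 68 transpositions; sign(π) = (−1)^68 = +1.
Zolotarev: (56|103) = +1, matching the cycle-count sign.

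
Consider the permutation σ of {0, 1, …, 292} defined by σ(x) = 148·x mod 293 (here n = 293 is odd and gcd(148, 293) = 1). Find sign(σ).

Start at x=94: 94 → 141 → 65 → 244 → 73 → 256 → 91 → … (one orbit).
π_148 has 5 disjoint cycles with lengths [73, 73, 73, 73, 1] on {0,…,292}.
sign(π) = (−1)^{n − #cycles} = (−1)^{293−5} = (−1)^288 = +1.
Zolotarev: (148|293) = +1, matching the cycle-count sign.

+1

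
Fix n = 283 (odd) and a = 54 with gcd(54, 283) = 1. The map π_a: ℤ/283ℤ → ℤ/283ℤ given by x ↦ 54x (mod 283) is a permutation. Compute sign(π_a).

+1

Start at x=38: 38 → 71 → 155 → 163 → 29 → 151 → 230 → … (one orbit).
7 cycles of lengths [47, 47, 47, 47, 47, 47, 1].
With 7 cycles on 283 points, sign = (−1)^{283−7} = +1.
(54|283)_J = +1 (Zolotarev's lemma cross-check).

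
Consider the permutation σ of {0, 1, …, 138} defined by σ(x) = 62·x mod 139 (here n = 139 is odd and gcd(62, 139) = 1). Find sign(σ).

Start at x=36: 36 → 8 → 79 → 33 → 100 → 84 → 65 → … (one orbit).
Cycle lengths of π_62 on ℤ/139ℤ: [46, 46, 46, 1]; 4 cycles in total.
139 − 4 = 135 transpositions; sign(π) = (−1)^135 = -1.
Check: (62/139) = -1 by Zolotarev.

-1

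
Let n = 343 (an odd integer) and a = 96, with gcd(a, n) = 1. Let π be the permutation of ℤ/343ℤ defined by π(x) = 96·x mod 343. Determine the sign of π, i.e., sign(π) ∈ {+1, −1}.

Start at x=248: 248 → 141 → 159 → 172 → 48 → 149 → 241 → … (one orbit).
Cycle type of π: 294 + 42 + 6 + 1; total 4 cycles.
With 4 cycles on 343 points, sign = (−1)^{343−4} = -1.

-1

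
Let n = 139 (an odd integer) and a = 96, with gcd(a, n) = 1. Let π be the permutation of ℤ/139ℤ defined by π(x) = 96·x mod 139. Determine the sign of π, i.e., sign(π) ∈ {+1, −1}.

+1

Orbit of 96 under x↦96x: [96, 42, 1]… (length divides ord_139(96)).
The orbit structure of x ↦ 96x mod 139: 47 orbits of sizes [3, 3, 3, 3, 3, 3, 3, 3, 3, 3, 3, 3, 3, 3, 3, 3, 3, 3, 3, 3, 3, 3, 3, 3, 3, 3, 3, 3, 3, 3, 3, 3, 3, 3, 3, 3, 3, 3, 3, 3, 3, 3, 3, 3, 3, 3, 1].
Σ(ℓ_i−1) = 139−47 = 92; sign = (−1)^92 = +1.
Zolotarev: (96|139) = +1, matching the cycle-count sign.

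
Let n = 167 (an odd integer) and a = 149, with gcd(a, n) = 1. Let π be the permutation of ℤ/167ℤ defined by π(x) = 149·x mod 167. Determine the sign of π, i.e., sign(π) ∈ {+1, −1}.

Orbit of 96 under x↦149x: [96, 109, 42, 79, 81, 45, 25]… (length divides ord_167(149)).
Decompose π into cycles: lengths [166, 1] (2 cycles, including the fixed point 0).
n − c = 167 − 2 = 165; sign = (−1)^165 = -1.

-1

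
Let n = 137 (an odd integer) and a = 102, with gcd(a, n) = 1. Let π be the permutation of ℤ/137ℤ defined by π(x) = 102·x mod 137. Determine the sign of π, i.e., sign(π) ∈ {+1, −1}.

-1

Start at x=5: 5 → 99 → 97 → 30 → 46 → 34 → 43 → … (one orbit).
Decompose π into cycles: lengths [136, 1] (2 cycles, including the fixed point 0).
n − c = 137 − 2 = 135; sign = (−1)^135 = -1.
The Jacobi symbol (102|137) = -1 (Zolotarev) agrees.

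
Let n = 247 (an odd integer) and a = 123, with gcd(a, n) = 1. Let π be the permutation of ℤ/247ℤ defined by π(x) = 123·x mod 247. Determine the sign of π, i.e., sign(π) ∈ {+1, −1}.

-1

Trace 85: π^k(85) = [85, 81, 83, 82, 206, 144, 175] for k=0..6.
Cycle lengths of π_123 on ℤ/247ℤ: [36, 36, 36, 36, 36, 36, 12, 9, 9, 1]; 10 cycles in total.
n − c = 247 − 10 = 237; sign = (−1)^237 = -1.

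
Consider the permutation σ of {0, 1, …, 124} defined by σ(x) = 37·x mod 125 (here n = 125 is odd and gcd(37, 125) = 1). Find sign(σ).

Orbit of 9 under x↦37x: [9, 83, 71, 2, 74, 113, 56]… (length divides ord_125(37)).
Cycle lengths of π_37 on ℤ/125ℤ: [100, 20, 4, 1]; 4 cycles in total.
n − c = 125 − 4 = 121; sign = (−1)^121 = -1.
Via Zolotarev, sign(π_{37}) = (37|125) = -1.

-1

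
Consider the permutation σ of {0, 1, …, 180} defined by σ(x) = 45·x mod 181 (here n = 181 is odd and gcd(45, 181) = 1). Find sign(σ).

Orbit of 121 under x↦45x: [121, 15, 132, 148, 144, 145, 9]… (length divides ord_181(45)).
π_45 has 5 disjoint cycles with lengths [45, 45, 45, 45, 1] on {0,…,180}.
Σ(ℓ_i−1) = 181−5 = 176; sign = (−1)^176 = +1.

+1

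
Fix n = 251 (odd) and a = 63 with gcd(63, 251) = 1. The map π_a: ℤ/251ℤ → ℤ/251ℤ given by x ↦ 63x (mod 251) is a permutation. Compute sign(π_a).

Start at x=4: 4 → 1 → 63 → 204 → 51 → 201 → 113 → … (one orbit).
Cycle type of π: 25×10 + 1; total 11 cycles.
sign(π) = (−1)^{n − #cycles} = (−1)^{251−11} = (−1)^240 = +1.
Via Zolotarev, sign(π_{63}) = (63|251) = +1.

+1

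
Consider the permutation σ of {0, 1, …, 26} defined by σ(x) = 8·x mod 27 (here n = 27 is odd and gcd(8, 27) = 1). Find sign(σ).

Start at x=19: 19 → 17 → 1 → 8 → 10 → 26 → 19 (one orbit).
8 cycles of lengths [6, 6, 6, 2, 2, 2, 2, 1].
n − c = 27 − 8 = 19; sign = (−1)^19 = -1.

-1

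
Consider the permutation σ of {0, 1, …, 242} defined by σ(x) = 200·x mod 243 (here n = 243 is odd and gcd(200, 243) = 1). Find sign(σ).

Orbit of 38 under x↦200x: [38, 67, 35, 196, 77, 91, 218]… (length divides ord_243(200)).
Cycle type of π: 162 + 54 + 18 + 6 + 2 + 1; total 6 cycles.
243 − 6 = 237 transpositions; sign(π) = (−1)^237 = -1.
Via Zolotarev, sign(π_{200}) = (200|243) = -1.

-1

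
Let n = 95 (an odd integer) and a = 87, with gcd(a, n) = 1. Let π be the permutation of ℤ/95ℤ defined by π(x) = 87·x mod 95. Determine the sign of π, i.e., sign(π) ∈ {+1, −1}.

Start at x=58: 58 → 11 → 7 → 39 → 68 → 26 → 77 → … (one orbit).
Cycle lengths of π_87 on ℤ/95ℤ: [12, 12, 12, 12, 12, 12, 4, 3, 3, 3, 3, 3, 3, 1]; 14 cycles in total.
n − c = 95 − 14 = 81; sign = (−1)^81 = -1.

-1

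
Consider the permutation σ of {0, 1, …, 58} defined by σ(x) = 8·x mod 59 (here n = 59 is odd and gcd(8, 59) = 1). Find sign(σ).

Trace 37: π^k(37) = [37, 1, 8, 5, 40, 25, 23] for k=0..6.
π_8 has 2 disjoint cycles with lengths [58, 1] on {0,…,58}.
n − c = 59 − 2 = 57; sign = (−1)^57 = -1.
Check: (8/59) = -1 by Zolotarev.

-1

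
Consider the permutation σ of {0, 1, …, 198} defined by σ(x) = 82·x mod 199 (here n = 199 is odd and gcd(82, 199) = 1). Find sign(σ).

-1

Trace 60: π^k(60) = [60, 144, 67, 121, 171, 92, 181] for k=0..6.
Cycle lengths of π_82 on ℤ/199ℤ: [66, 66, 66, 1]; 4 cycles in total.
n − c = 199 − 4 = 195; sign = (−1)^195 = -1.
Check: (82/199) = -1 by Zolotarev.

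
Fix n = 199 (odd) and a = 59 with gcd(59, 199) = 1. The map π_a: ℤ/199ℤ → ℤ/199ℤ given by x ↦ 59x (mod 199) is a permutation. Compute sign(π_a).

Orbit of 5 under x↦59x: [5, 96, 92, 55, 61, 17, 8]… (length divides ord_199(59)).
Decompose π into cycles: lengths [66, 66, 66, 1] (4 cycles, including the fixed point 0).
n − c = 199 − 4 = 195; sign = (−1)^195 = -1.

-1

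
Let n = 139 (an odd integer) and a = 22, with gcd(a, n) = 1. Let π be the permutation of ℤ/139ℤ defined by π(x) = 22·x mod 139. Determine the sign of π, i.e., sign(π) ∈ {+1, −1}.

Orbit of 49 under x↦22x: [49, 105, 86, 85, 63, 135, 51]… (length divides ord_139(22)).
The orbit structure of x ↦ 22x mod 139: 2 orbits of sizes [138, 1].
With 2 cycles on 139 points, sign = (−1)^{139−2} = -1.
Zolotarev: (22|139) = -1, matching the cycle-count sign.

-1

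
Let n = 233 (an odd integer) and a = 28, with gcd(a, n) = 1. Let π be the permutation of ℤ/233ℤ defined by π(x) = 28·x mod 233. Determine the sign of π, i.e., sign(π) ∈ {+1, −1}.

Trace 218: π^k(218) = [218, 46, 123, 182, 203, 92, 13] for k=0..6.
The orbit structure of x ↦ 28x mod 233: 3 orbits of sizes [116, 116, 1].
sign(π) = (−1)^{n − #cycles} = (−1)^{233−3} = (−1)^230 = +1.

+1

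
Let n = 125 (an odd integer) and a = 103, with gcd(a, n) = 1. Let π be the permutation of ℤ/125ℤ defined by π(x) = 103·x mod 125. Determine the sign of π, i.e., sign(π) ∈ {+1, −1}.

-1

Orbit of 11 under x↦103x: [11, 8, 74, 122, 66, 48, 69]… (length divides ord_125(103)).
Cycle lengths of π_103 on ℤ/125ℤ: [100, 20, 4, 1]; 4 cycles in total.
4 cycles on 125: each ℓ→(−1)^(ℓ−1), product (−1)^121 = -1.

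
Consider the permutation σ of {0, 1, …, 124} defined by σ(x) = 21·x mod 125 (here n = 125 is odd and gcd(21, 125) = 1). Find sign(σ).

+1

Trace 1: π^k(1) = [1, 21, 66, 11, 106, 101, 121] for k=0..6.
π_21 has 13 disjoint cycles with lengths [25, 25, 25, 25, 5, 5, 5, 5, 1, 1, 1, 1, 1] on {0,…,124}.
125 − 13 = 112 transpositions; sign(π) = (−1)^112 = +1.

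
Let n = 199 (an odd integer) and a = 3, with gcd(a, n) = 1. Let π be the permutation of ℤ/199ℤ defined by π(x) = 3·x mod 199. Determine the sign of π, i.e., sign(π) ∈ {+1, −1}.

-1

Orbit of 196 under x↦3x: [196, 190, 172, 118, 155, 67, 2]… (length divides ord_199(3)).
Cycle lengths of π_3 on ℤ/199ℤ: [198, 1]; 2 cycles in total.
n − c = 199 − 2 = 197; sign = (−1)^197 = -1.
Via Zolotarev, sign(π_{3}) = (3|199) = -1.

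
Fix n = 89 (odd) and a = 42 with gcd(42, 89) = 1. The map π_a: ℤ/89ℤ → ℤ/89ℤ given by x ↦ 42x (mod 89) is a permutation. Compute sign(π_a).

Orbit of 5 under x↦42x: [5, 32, 9, 22, 34, 4, 79]… (length divides ord_89(42)).
Decompose π into cycles: lengths [44, 44, 1] (3 cycles, including the fixed point 0).
sign(π) = (−1)^{n − #cycles} = (−1)^{89−3} = (−1)^86 = +1.

+1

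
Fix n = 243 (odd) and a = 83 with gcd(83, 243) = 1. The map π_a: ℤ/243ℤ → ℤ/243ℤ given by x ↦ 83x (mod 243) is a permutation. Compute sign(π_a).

Trace 127: π^k(127) = [127, 92, 103, 44, 7, 95, 109] for k=0..6.
Cycle type of π: 162 + 54 + 18 + 6 + 2 + 1; total 6 cycles.
n − c = 243 − 6 = 237; sign = (−1)^237 = -1.
(83|243)_J = -1 (Zolotarev's lemma cross-check).

-1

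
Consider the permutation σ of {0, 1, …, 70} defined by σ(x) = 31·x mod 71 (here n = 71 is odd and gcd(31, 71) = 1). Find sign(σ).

-1

Orbit of 42 under x↦31x: [42, 24, 34, 60, 14, 8, 35]… (length divides ord_71(31)).
The orbit structure of x ↦ 31x mod 71: 2 orbits of sizes [70, 1].
With 2 cycles on 71 points, sign = (−1)^{71−2} = -1.
Zolotarev: (31|71) = -1, matching the cycle-count sign.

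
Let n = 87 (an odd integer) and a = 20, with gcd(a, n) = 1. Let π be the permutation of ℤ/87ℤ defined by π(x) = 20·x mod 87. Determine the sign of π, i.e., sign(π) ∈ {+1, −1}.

Trace 65: π^k(65) = [65, 82, 74, 1, 20, 52, 83] for k=0..6.
The orbit structure of x ↦ 20x mod 87: 10 orbits of sizes [14, 14, 14, 14, 7, 7, 7, 7, 2, 1].
Σ(ℓ_i−1) = 87−10 = 77; sign = (−1)^77 = -1.
The Jacobi symbol (20|87) = -1 (Zolotarev) agrees.

-1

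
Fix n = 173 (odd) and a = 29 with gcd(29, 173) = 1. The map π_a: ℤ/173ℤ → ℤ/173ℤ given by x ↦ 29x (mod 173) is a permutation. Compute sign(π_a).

Orbit of 149 under x↦29x: [149, 169, 57, 96, 16, 118, 135]… (length divides ord_173(29)).
Cycle lengths of π_29 on ℤ/173ℤ: [43, 43, 43, 43, 1]; 5 cycles in total.
With 5 cycles on 173 points, sign = (−1)^{173−5} = +1.

+1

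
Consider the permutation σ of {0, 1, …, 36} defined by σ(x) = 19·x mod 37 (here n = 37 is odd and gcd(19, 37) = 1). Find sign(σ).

-1

Orbit of 18 under x↦19x: [18, 9, 23, 30, 15, 26, 13]… (length divides ord_37(19)).
Cycle type of π: 36 + 1; total 2 cycles.
n − c = 37 − 2 = 35; sign = (−1)^35 = -1.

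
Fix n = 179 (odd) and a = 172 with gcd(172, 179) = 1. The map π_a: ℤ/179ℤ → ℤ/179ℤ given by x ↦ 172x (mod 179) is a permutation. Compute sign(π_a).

+1

Orbit of 49 under x↦172x: [49, 15, 74, 19, 46, 36, 106]… (length divides ord_179(172)).
Cycle lengths of π_172 on ℤ/179ℤ: [89, 89, 1]; 3 cycles in total.
3 cycles on 179: each ℓ→(−1)^(ℓ−1), product (−1)^176 = +1.
Check: (172/179) = +1 by Zolotarev.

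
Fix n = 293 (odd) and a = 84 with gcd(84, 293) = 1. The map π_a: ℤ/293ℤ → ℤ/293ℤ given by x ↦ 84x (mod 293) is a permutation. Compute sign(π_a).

+1

Trace 262: π^k(262) = [262, 33, 135, 206, 17, 256, 115] for k=0..6.
Cycle type of π: 73×4 + 1; total 5 cycles.
sign(π) = (−1)^{n − #cycles} = (−1)^{293−5} = (−1)^288 = +1.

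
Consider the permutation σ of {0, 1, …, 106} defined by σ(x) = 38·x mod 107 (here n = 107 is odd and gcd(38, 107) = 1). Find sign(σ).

Trace 37: π^k(37) = [37, 15, 35, 46, 36, 84, 89] for k=0..6.
π_38 has 2 disjoint cycles with lengths [106, 1] on {0,…,106}.
sign(π) = (−1)^{n − #cycles} = (−1)^{107−2} = (−1)^105 = -1.
The Jacobi symbol (38|107) = -1 (Zolotarev) agrees.

-1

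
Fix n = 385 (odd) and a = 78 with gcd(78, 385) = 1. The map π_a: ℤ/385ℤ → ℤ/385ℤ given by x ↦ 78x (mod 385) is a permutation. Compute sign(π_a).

-1

Trace 1: π^k(1) = [1, 78, 309, 232] for k=0..3.
Cycle lengths of π_78 on ℤ/385ℤ: [4, 4, 4, 4, 4, 4, 4, 4, 4, 4, 4, 4, 4, 4, 4, 4, 4, 4, 4, 4, 4, 4, 4, 4, 4, 4, 4, 4, 4, 4, 4, 4, 4, 4, 4, 4, 4, 4, 4, 4, 4, 4, 4, 4, 4, 4, 4, 4, 4, 4, 4, 4, 4, 4, 4, 4, 4, 4, 4, 4, 4, 4, 4, 4, 4, 4, 4, 4, 4, 4, 4, 4, 4, 4, 4, 4, 4, 1, 1, 1, 1, 1, 1, 1, 1, 1, 1, 1, 1, 1, 1, 1, 1, 1, 1, 1, 1, 1, 1, 1, 1, 1, 1, 1, 1, 1, 1, 1, 1, 1, 1, 1, 1, 1, 1, 1, 1, 1, 1, 1, 1, 1, 1, 1, 1, 1, 1, 1, 1, 1, 1, 1, 1, 1, 1, 1, 1, 1, 1, 1, 1, 1, 1, 1, 1, 1, 1, 1, 1, 1, 1, 1, 1, 1]; 154 cycles in total.
n − c = 385 − 154 = 231; sign = (−1)^231 = -1.
Via Zolotarev, sign(π_{78}) = (78|385) = -1.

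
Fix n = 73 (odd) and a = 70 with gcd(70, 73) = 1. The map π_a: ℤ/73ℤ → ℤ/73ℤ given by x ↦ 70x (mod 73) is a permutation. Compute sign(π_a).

+1

Trace 64: π^k(64) = [64, 27, 65, 24, 1, 70, 9] for k=0..6.
7 cycles of lengths [12, 12, 12, 12, 12, 12, 1].
73 − 7 = 66 transpositions; sign(π) = (−1)^66 = +1.
The Jacobi symbol (70|73) = +1 (Zolotarev) agrees.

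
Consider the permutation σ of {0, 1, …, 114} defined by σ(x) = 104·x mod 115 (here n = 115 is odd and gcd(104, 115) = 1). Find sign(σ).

Start at x=104: 104 → 6 → 49 → 36 → 64 → 101 → 39 → … (one orbit).
π_104 has 9 disjoint cycles with lengths [22, 22, 22, 22, 11, 11, 2, 2, 1] on {0,…,114}.
n − c = 115 − 9 = 106; sign = (−1)^106 = +1.
The Jacobi symbol (104|115) = +1 (Zolotarev) agrees.

+1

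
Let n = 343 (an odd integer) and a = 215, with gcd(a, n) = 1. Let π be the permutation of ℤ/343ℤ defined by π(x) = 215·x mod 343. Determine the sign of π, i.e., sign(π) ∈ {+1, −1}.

Trace 18: π^k(18) = [18, 97, 275, 129, 295, 313, 67] for k=0..6.
The orbit structure of x ↦ 215x mod 343: 16 orbits of sizes [42, 42, 42, 42, 42, 42, 42, 6, 6, 6, 6, 6, 6, 6, 6, 1].
16 cycles on 343: each ℓ→(−1)^(ℓ−1), product (−1)^327 = -1.
The Jacobi symbol (215|343) = -1 (Zolotarev) agrees.

-1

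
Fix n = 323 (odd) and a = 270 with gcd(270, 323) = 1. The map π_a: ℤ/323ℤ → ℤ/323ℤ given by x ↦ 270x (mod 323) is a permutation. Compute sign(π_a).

+1

Start at x=101: 101 → 138 → 115 → 42 → 35 → 83 → 123 → … (one orbit).
Decompose π into cycles: lengths [72, 72, 72, 72, 9, 9, 8, 8, 1] (9 cycles, including the fixed point 0).
With 9 cycles on 323 points, sign = (−1)^{323−9} = +1.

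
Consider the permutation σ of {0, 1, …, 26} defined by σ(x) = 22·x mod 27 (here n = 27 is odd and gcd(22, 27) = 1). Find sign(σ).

Trace 19: π^k(19) = [19, 13, 16, 1, 22, 25, 10] for k=0..6.
π_22 has 7 disjoint cycles with lengths [9, 9, 3, 3, 1, 1, 1] on {0,…,26}.
n − c = 27 − 7 = 20; sign = (−1)^20 = +1.
(22|27)_J = +1 (Zolotarev's lemma cross-check).

+1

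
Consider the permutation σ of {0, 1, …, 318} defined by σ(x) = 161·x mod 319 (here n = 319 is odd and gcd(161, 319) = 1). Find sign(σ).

-1

Start at x=65: 65 → 257 → 226 → 20 → 30 → 45 → 227 → … (one orbit).
The orbit structure of x ↦ 161x mod 319: 10 orbits of sizes [70, 70, 70, 70, 10, 7, 7, 7, 7, 1].
Σ(ℓ_i−1) = 319−10 = 309; sign = (−1)^309 = -1.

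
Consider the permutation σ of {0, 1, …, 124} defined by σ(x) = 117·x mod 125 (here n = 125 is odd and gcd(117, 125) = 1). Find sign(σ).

Orbit of 36 under x↦117x: [36, 87, 54, 68, 81, 102, 59]… (length divides ord_125(117)).
Cycle lengths of π_117 on ℤ/125ℤ: [100, 20, 4, 1]; 4 cycles in total.
With 4 cycles on 125 points, sign = (−1)^{125−4} = -1.
The Jacobi symbol (117|125) = -1 (Zolotarev) agrees.

-1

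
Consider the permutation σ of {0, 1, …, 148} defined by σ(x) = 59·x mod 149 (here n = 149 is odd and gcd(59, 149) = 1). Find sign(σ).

Trace 41: π^k(41) = [41, 35, 128, 102, 58, 144, 3] for k=0..6.
Decompose π into cycles: lengths [148, 1] (2 cycles, including the fixed point 0).
2 cycles on 149: each ℓ→(−1)^(ℓ−1), product (−1)^147 = -1.
(59|149)_J = -1 (Zolotarev's lemma cross-check).

-1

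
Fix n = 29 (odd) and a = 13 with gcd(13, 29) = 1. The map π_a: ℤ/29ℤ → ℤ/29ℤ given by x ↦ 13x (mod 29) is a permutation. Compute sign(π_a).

Start at x=23: 23 → 9 → 1 → 13 → 24 → 22 → 25 → … (one orbit).
Cycle lengths of π_13 on ℤ/29ℤ: [14, 14, 1]; 3 cycles in total.
sign(π) = (−1)^{n − #cycles} = (−1)^{29−3} = (−1)^26 = +1.
(13|29)_J = +1 (Zolotarev's lemma cross-check).

+1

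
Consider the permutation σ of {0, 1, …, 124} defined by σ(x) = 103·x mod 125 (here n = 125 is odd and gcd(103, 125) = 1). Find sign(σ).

-1

Start at x=118: 118 → 29 → 112 → 36 → 83 → 49 → 47 → … (one orbit).
4 cycles of lengths [100, 20, 4, 1].
sign(π) = (−1)^{n − #cycles} = (−1)^{125−4} = (−1)^121 = -1.
Via Zolotarev, sign(π_{103}) = (103|125) = -1.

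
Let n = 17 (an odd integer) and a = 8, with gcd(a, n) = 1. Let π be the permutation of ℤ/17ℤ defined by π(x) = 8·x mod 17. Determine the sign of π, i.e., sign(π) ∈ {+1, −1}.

Orbit of 4 under x↦8x: [4, 15, 1, 8, 13, 2, 16]… (length divides ord_17(8)).
The orbit structure of x ↦ 8x mod 17: 3 orbits of sizes [8, 8, 1].
sign(π) = (−1)^{n − #cycles} = (−1)^{17−3} = (−1)^14 = +1.

+1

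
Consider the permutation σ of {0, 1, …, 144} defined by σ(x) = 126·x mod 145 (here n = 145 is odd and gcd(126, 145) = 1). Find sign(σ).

-1

Trace 56: π^k(56) = [56, 96, 61, 1, 126, 71, 101] for k=0..6.
The orbit structure of x ↦ 126x mod 145: 10 orbits of sizes [28, 28, 28, 28, 28, 1, 1, 1, 1, 1].
sign(π) = (−1)^{n − #cycles} = (−1)^{145−10} = (−1)^135 = -1.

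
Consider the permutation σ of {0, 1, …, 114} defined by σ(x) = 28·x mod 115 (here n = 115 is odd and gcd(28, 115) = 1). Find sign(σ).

+1

Start at x=103: 103 → 9 → 22 → 41 → 113 → 59 → 42 → … (one orbit).
Cycle type of π: 44×2 + 22 + 4 + 1; total 5 cycles.
n − c = 115 − 5 = 110; sign = (−1)^110 = +1.
Check: (28/115) = +1 by Zolotarev.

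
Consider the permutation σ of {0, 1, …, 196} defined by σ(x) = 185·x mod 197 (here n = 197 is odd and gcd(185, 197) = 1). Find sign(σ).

-1

Trace 167: π^k(167) = [167, 163, 14, 29, 46, 39, 123] for k=0..6.
The orbit structure of x ↦ 185x mod 197: 2 orbits of sizes [196, 1].
With 2 cycles on 197 points, sign = (−1)^{197−2} = -1.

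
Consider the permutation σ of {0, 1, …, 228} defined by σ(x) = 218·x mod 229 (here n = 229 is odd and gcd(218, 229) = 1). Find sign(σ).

Trace 43: π^k(43) = [43, 214, 165, 17, 42, 225, 44] for k=0..6.
π_218 has 13 disjoint cycles with lengths [19, 19, 19, 19, 19, 19, 19, 19, 19, 19, 19, 19, 1] on {0,…,228}.
n − c = 229 − 13 = 216; sign = (−1)^216 = +1.

+1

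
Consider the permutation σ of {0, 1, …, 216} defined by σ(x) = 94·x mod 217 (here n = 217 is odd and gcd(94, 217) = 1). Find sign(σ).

-1

Trace 1: π^k(1) = [1, 94, 156, 125, 32, 187] for k=0..5.
Cycle type of π: 6×31 + 1×31; total 62 cycles.
With 62 cycles on 217 points, sign = (−1)^{217−62} = -1.
Check: (94/217) = -1 by Zolotarev.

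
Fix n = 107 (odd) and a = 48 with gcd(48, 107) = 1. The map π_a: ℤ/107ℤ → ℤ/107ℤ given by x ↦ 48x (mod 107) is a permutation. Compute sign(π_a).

+1

Trace 27: π^k(27) = [27, 12, 41, 42, 90, 40, 101] for k=0..6.
Cycle type of π: 53×2 + 1; total 3 cycles.
107 − 3 = 104 transpositions; sign(π) = (−1)^104 = +1.
Check: (48/107) = +1 by Zolotarev.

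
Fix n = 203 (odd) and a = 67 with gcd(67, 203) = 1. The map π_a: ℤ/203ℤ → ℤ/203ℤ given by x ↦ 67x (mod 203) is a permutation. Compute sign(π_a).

+1

Trace 53: π^k(53) = [53, 100, 1, 67, 23, 120, 123] for k=0..6.
Cycle type of π: 42×4 + 14×2 + 3×2 + 1; total 9 cycles.
With 9 cycles on 203 points, sign = (−1)^{203−9} = +1.
Via Zolotarev, sign(π_{67}) = (67|203) = +1.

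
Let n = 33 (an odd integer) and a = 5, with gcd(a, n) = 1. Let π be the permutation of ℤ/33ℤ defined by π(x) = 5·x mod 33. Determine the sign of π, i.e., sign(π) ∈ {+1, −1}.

-1

Trace 25: π^k(25) = [25, 26, 31, 23, 16, 14, 4] for k=0..6.
Cycle lengths of π_5 on ℤ/33ℤ: [10, 10, 5, 5, 2, 1]; 6 cycles in total.
33 − 6 = 27 transpositions; sign(π) = (−1)^27 = -1.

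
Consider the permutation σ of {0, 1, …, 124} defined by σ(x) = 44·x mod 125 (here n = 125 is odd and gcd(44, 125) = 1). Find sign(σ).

Start at x=99: 99 → 106 → 39 → 91 → 4 → 51 → 119 → … (one orbit).
Cycle type of π: 50×2 + 10×2 + 2×2 + 1; total 7 cycles.
Σ(ℓ_i−1) = 125−7 = 118; sign = (−1)^118 = +1.
(44|125)_J = +1 (Zolotarev's lemma cross-check).

+1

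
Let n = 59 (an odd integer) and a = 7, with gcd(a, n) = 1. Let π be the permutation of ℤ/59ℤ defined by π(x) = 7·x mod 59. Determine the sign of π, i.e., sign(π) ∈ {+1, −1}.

Orbit of 48 under x↦7x: [48, 41, 51, 3, 21, 29, 26]… (length divides ord_59(7)).
π_7 has 3 disjoint cycles with lengths [29, 29, 1] on {0,…,58}.
With 3 cycles on 59 points, sign = (−1)^{59−3} = +1.
(7|59)_J = +1 (Zolotarev's lemma cross-check).

+1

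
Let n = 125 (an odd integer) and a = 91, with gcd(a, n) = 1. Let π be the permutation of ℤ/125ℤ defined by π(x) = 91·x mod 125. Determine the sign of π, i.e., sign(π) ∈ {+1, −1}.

+1

Orbit of 46 under x↦91x: [46, 61, 51, 16, 81, 121, 11]… (length divides ord_125(91)).
Cycle type of π: 25×4 + 5×4 + 1×5; total 13 cycles.
sign(π) = (−1)^{n − #cycles} = (−1)^{125−13} = (−1)^112 = +1.
The Jacobi symbol (91|125) = +1 (Zolotarev) agrees.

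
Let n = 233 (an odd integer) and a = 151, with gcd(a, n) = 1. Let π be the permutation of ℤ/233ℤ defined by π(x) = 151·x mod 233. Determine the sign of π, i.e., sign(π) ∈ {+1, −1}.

-1

Trace 17: π^k(17) = [17, 4, 138, 101, 106, 162, 230] for k=0..6.
Cycle type of π: 232 + 1; total 2 cycles.
2 cycles on 233: each ℓ→(−1)^(ℓ−1), product (−1)^231 = -1.
(151|233)_J = -1 (Zolotarev's lemma cross-check).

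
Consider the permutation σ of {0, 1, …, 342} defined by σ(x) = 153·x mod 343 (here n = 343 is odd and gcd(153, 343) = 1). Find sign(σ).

Orbit of 328 under x↦153x: [328, 106, 97, 92, 13, 274, 76]… (length divides ord_343(153)).
Cycle type of π: 98×3 + 14×3 + 2×3 + 1; total 10 cycles.
Σ(ℓ_i−1) = 343−10 = 333; sign = (−1)^333 = -1.
The Jacobi symbol (153|343) = -1 (Zolotarev) agrees.

-1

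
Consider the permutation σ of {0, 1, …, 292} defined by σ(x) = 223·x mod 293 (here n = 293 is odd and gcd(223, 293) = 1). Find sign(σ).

Orbit of 139 under x↦223x: [139, 232, 168, 253, 163, 17, 275]… (length divides ord_293(223)).
2 cycles of lengths [292, 1].
sign(π) = (−1)^{n − #cycles} = (−1)^{293−2} = (−1)^291 = -1.

-1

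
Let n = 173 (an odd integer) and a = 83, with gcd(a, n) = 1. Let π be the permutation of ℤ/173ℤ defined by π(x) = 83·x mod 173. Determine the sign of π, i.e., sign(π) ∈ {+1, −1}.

+1

Start at x=83: 83 → 142 → 22 → 96 → 10 → 138 → 36 → … (one orbit).
π_83 has 5 disjoint cycles with lengths [43, 43, 43, 43, 1] on {0,…,172}.
Σ(ℓ_i−1) = 173−5 = 168; sign = (−1)^168 = +1.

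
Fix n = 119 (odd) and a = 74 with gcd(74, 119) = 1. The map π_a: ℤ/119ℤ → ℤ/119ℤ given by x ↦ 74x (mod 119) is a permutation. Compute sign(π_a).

Orbit of 9 under x↦74x: [9, 71, 18, 23, 36, 46, 72]… (length divides ord_119(74)).
Decompose π into cycles: lengths [48, 48, 16, 3, 3, 1] (6 cycles, including the fixed point 0).
n − c = 119 − 6 = 113; sign = (−1)^113 = -1.

-1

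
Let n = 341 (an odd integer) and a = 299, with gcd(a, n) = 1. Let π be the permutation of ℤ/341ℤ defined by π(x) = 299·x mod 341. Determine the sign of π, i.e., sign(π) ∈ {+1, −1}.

Trace 18: π^k(18) = [18, 267, 39, 67, 255, 202, 41] for k=0..6.
Cycle lengths of π_299 on ℤ/341ℤ: [30, 30, 30, 30, 30, 30, 30, 30, 30, 30, 15, 15, 10, 1]; 14 cycles in total.
n − c = 341 − 14 = 327; sign = (−1)^327 = -1.

-1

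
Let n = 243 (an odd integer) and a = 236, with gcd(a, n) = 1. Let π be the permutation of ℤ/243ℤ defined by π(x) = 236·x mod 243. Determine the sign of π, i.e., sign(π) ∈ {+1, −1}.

-1

Trace 68: π^k(68) = [68, 10, 173, 4, 215, 196, 86] for k=0..6.
Decompose π into cycles: lengths [162, 54, 18, 6, 2, 1] (6 cycles, including the fixed point 0).
243 − 6 = 237 transpositions; sign(π) = (−1)^237 = -1.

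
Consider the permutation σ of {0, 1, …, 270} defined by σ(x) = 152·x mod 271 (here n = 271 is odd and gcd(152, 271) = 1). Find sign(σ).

-1

Trace 13: π^k(13) = [13, 79, 84, 31, 105, 242, 199] for k=0..6.
The orbit structure of x ↦ 152x mod 271: 4 orbits of sizes [90, 90, 90, 1].
271 − 4 = 267 transpositions; sign(π) = (−1)^267 = -1.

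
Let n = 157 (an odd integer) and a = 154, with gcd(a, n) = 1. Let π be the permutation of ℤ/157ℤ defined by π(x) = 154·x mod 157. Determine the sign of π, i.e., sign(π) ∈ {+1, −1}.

Start at x=154: 154 → 9 → 130 → 81 → 71 → 101 → 11 → … (one orbit).
Cycle lengths of π_154 on ℤ/157ℤ: [39, 39, 39, 39, 1]; 5 cycles in total.
n − c = 157 − 5 = 152; sign = (−1)^152 = +1.
(154|157)_J = +1 (Zolotarev's lemma cross-check).

+1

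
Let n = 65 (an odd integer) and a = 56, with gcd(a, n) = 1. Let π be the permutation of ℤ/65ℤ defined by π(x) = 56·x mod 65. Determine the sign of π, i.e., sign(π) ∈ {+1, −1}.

+1

Start at x=56: 56 → 16 → 51 → 61 → 36 → 1 → 56 (one orbit).
Decompose π into cycles: lengths [6, 6, 6, 6, 6, 6, 6, 6, 6, 6, 1, 1, 1, 1, 1] (15 cycles, including the fixed point 0).
Σ(ℓ_i−1) = 65−15 = 50; sign = (−1)^50 = +1.
The Jacobi symbol (56|65) = +1 (Zolotarev) agrees.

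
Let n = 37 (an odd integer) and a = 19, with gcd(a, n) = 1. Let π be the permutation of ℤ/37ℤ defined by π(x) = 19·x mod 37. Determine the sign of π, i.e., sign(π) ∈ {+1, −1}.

Orbit of 28 under x↦19x: [28, 14, 7, 22, 11, 24, 12]… (length divides ord_37(19)).
Decompose π into cycles: lengths [36, 1] (2 cycles, including the fixed point 0).
37 − 2 = 35 transpositions; sign(π) = (−1)^35 = -1.
The Jacobi symbol (19|37) = -1 (Zolotarev) agrees.

-1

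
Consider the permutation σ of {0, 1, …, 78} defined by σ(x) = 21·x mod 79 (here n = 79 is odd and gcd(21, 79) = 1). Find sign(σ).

Orbit of 65 under x↦21x: [65, 22, 67, 64, 1, 21, 46]… (length divides ord_79(21)).
7 cycles of lengths [13, 13, 13, 13, 13, 13, 1].
sign(π) = (−1)^{n − #cycles} = (−1)^{79−7} = (−1)^72 = +1.

+1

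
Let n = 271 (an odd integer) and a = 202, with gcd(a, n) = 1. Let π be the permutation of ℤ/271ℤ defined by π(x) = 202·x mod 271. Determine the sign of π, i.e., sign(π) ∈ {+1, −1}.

-1

Start at x=29: 29 → 167 → 130 → 244 → 237 → 178 → 184 → … (one orbit).
Cycle type of π: 90×3 + 1; total 4 cycles.
Σ(ℓ_i−1) = 271−4 = 267; sign = (−1)^267 = -1.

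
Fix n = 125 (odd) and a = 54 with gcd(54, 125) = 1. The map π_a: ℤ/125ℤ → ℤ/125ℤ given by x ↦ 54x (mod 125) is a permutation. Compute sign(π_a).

Orbit of 116 under x↦54x: [116, 14, 6, 74, 121, 34, 86]… (length divides ord_125(54)).
7 cycles of lengths [50, 50, 10, 10, 2, 2, 1].
With 7 cycles on 125 points, sign = (−1)^{125−7} = +1.

+1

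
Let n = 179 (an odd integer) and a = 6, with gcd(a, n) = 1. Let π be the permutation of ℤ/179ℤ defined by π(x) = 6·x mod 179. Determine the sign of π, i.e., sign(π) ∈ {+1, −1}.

Orbit of 143 under x↦6x: [143, 142, 136, 100, 63, 20, 120]… (length divides ord_179(6)).
Cycle type of π: 178 + 1; total 2 cycles.
Σ(ℓ_i−1) = 179−2 = 177; sign = (−1)^177 = -1.

-1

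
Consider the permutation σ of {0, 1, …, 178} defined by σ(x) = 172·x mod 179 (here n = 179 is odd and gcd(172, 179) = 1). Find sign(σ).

Trace 36: π^k(36) = [36, 106, 153, 3, 158, 147, 45] for k=0..6.
3 cycles of lengths [89, 89, 1].
3 cycles on 179: each ℓ→(−1)^(ℓ−1), product (−1)^176 = +1.
The Jacobi symbol (172|179) = +1 (Zolotarev) agrees.

+1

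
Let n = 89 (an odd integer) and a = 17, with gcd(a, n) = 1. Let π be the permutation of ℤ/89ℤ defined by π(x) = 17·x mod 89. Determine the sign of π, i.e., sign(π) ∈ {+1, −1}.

Trace 39: π^k(39) = [39, 40, 57, 79, 8, 47, 87] for k=0..6.
3 cycles of lengths [44, 44, 1].
3 cycles on 89: each ℓ→(−1)^(ℓ−1), product (−1)^86 = +1.
The Jacobi symbol (17|89) = +1 (Zolotarev) agrees.

+1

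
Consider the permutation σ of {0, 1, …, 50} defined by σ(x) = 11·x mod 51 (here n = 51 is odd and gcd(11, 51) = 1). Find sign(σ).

+1

Start at x=44: 44 → 25 → 20 → 16 → 23 → 49 → 29 → … (one orbit).
5 cycles of lengths [16, 16, 16, 2, 1].
Σ(ℓ_i−1) = 51−5 = 46; sign = (−1)^46 = +1.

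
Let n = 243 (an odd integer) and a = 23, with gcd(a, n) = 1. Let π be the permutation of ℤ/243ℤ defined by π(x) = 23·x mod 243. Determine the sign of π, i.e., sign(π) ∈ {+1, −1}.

-1

Start at x=62: 62 → 211 → 236 → 82 → 185 → 124 → 179 → … (one orbit).
Cycle type of π: 162 + 54 + 18 + 6 + 2 + 1; total 6 cycles.
With 6 cycles on 243 points, sign = (−1)^{243−6} = -1.
Zolotarev: (23|243) = -1, matching the cycle-count sign.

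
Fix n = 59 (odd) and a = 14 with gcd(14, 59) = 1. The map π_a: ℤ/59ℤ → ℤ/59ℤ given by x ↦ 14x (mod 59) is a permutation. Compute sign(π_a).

Trace 8: π^k(8) = [8, 53, 34, 4, 56, 17, 2] for k=0..6.
Decompose π into cycles: lengths [58, 1] (2 cycles, including the fixed point 0).
n − c = 59 − 2 = 57; sign = (−1)^57 = -1.
Via Zolotarev, sign(π_{14}) = (14|59) = -1.

-1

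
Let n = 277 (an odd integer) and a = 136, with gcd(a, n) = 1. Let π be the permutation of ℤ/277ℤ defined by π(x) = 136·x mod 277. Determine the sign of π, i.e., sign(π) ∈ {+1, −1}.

+1

Trace 156: π^k(156) = [156, 164, 144, 194, 69, 243, 85] for k=0..6.
5 cycles of lengths [69, 69, 69, 69, 1].
5 cycles on 277: each ℓ→(−1)^(ℓ−1), product (−1)^272 = +1.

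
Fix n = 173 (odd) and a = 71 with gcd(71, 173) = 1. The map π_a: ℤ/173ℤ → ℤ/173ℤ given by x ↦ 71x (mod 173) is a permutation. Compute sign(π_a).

Trace 9: π^k(9) = [9, 120, 43, 112, 167, 93, 29] for k=0..6.
π_71 has 2 disjoint cycles with lengths [172, 1] on {0,…,172}.
Σ(ℓ_i−1) = 173−2 = 171; sign = (−1)^171 = -1.
(71|173)_J = -1 (Zolotarev's lemma cross-check).

-1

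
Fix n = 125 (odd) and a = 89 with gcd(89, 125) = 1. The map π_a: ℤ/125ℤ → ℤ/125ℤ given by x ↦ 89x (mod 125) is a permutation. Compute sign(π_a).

+1

Trace 111: π^k(111) = [111, 4, 106, 59, 1, 89, 46] for k=0..6.
Decompose π into cycles: lengths [50, 50, 10, 10, 2, 2, 1] (7 cycles, including the fixed point 0).
Σ(ℓ_i−1) = 125−7 = 118; sign = (−1)^118 = +1.
The Jacobi symbol (89|125) = +1 (Zolotarev) agrees.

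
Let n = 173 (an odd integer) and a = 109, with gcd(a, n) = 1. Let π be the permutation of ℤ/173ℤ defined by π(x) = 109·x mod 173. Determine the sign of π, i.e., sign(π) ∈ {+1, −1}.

+1

Orbit of 36 under x↦109x: [36, 118, 60, 139, 100, 1, 109]… (length divides ord_173(109)).
The orbit structure of x ↦ 109x mod 173: 5 orbits of sizes [43, 43, 43, 43, 1].
n − c = 173 − 5 = 168; sign = (−1)^168 = +1.
Zolotarev: (109|173) = +1, matching the cycle-count sign.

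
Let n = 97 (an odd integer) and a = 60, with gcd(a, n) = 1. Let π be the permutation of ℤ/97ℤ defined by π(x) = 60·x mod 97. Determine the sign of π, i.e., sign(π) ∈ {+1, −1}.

Start at x=62: 62 → 34 → 3 → 83 → 33 → 40 → 72 → … (one orbit).
Cycle lengths of π_60 on ℤ/97ℤ: [96, 1]; 2 cycles in total.
With 2 cycles on 97 points, sign = (−1)^{97−2} = -1.
Zolotarev: (60|97) = -1, matching the cycle-count sign.

-1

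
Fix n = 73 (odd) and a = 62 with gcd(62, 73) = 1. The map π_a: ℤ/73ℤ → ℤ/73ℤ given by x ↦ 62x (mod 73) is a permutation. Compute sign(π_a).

-1

Start at x=19: 19 → 10 → 36 → 42 → 49 → 45 → 16 → … (one orbit).
Decompose π into cycles: lengths [72, 1] (2 cycles, including the fixed point 0).
2 cycles on 73: each ℓ→(−1)^(ℓ−1), product (−1)^71 = -1.
Via Zolotarev, sign(π_{62}) = (62|73) = -1.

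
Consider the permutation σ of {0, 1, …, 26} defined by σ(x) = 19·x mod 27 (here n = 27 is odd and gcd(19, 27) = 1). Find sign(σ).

+1

Trace 19: π^k(19) = [19, 10, 1] for k=0..2.
Cycle type of π: 3×6 + 1×9; total 15 cycles.
27 − 15 = 12 transpositions; sign(π) = (−1)^12 = +1.
Via Zolotarev, sign(π_{19}) = (19|27) = +1.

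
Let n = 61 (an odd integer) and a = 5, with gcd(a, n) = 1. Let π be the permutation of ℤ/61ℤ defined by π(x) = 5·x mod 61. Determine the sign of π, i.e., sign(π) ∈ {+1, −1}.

Start at x=16: 16 → 19 → 34 → 48 → 57 → 41 → 22 → … (one orbit).
3 cycles of lengths [30, 30, 1].
Σ(ℓ_i−1) = 61−3 = 58; sign = (−1)^58 = +1.
(5|61)_J = +1 (Zolotarev's lemma cross-check).

+1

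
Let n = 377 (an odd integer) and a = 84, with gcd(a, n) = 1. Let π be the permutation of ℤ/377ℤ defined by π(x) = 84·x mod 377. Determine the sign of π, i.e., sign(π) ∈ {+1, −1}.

+1

Trace 288: π^k(288) = [288, 64, 98, 315, 70, 225, 50] for k=0..6.
The orbit structure of x ↦ 84x mod 377: 7 orbits of sizes [84, 84, 84, 84, 28, 12, 1].
Σ(ℓ_i−1) = 377−7 = 370; sign = (−1)^370 = +1.
(84|377)_J = +1 (Zolotarev's lemma cross-check).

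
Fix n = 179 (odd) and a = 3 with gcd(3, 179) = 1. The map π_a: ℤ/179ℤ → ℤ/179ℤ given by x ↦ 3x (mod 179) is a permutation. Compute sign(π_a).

+1

Start at x=139: 139 → 59 → 177 → 173 → 161 → 125 → 17 → … (one orbit).
Decompose π into cycles: lengths [89, 89, 1] (3 cycles, including the fixed point 0).
sign(π) = (−1)^{n − #cycles} = (−1)^{179−3} = (−1)^176 = +1.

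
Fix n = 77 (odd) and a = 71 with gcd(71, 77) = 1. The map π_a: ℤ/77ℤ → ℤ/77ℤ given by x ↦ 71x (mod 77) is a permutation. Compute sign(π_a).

+1

Orbit of 64 under x↦71x: [64, 1, 71, 36, 15]… (length divides ord_77(71)).
The orbit structure of x ↦ 71x mod 77: 21 orbits of sizes [5, 5, 5, 5, 5, 5, 5, 5, 5, 5, 5, 5, 5, 5, 1, 1, 1, 1, 1, 1, 1].
Σ(ℓ_i−1) = 77−21 = 56; sign = (−1)^56 = +1.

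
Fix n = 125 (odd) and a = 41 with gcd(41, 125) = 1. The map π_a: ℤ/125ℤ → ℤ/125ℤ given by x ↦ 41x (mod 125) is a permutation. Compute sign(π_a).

Start at x=101: 101 → 16 → 31 → 21 → 111 → 51 → 91 → … (one orbit).
13 cycles of lengths [25, 25, 25, 25, 5, 5, 5, 5, 1, 1, 1, 1, 1].
sign(π) = (−1)^{n − #cycles} = (−1)^{125−13} = (−1)^112 = +1.

+1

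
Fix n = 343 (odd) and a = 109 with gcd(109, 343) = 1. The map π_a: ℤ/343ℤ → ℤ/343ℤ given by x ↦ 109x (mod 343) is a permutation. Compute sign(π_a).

Trace 18: π^k(18) = [18, 247, 169, 242, 310, 176, 319] for k=0..6.
7 cycles of lengths [147, 147, 21, 21, 3, 3, 1].
7 cycles on 343: each ℓ→(−1)^(ℓ−1), product (−1)^336 = +1.
Check: (109/343) = +1 by Zolotarev.

+1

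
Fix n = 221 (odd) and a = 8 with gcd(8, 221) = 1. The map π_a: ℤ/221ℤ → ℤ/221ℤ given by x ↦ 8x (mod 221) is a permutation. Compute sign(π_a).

-1

Start at x=83: 83 → 1 → 8 → 64 → 70 → 118 → 60 → … (one orbit).
The orbit structure of x ↦ 8x mod 221: 30 orbits of sizes [8, 8, 8, 8, 8, 8, 8, 8, 8, 8, 8, 8, 8, 8, 8, 8, 8, 8, 8, 8, 8, 8, 8, 8, 8, 8, 4, 4, 4, 1].
221 − 30 = 191 transpositions; sign(π) = (−1)^191 = -1.
The Jacobi symbol (8|221) = -1 (Zolotarev) agrees.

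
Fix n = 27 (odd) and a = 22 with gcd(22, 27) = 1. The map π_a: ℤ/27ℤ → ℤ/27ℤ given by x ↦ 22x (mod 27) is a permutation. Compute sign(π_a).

+1

Trace 4: π^k(4) = [4, 7, 19, 13, 16, 1, 22] for k=0..6.
7 cycles of lengths [9, 9, 3, 3, 1, 1, 1].
27 − 7 = 20 transpositions; sign(π) = (−1)^20 = +1.
Check: (22/27) = +1 by Zolotarev.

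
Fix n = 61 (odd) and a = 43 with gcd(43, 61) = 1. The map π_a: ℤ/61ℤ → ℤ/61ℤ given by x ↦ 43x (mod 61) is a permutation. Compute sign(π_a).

-1

Orbit of 40 under x↦43x: [40, 12, 28, 45, 44, 1, 43]… (length divides ord_61(43)).
Cycle type of π: 60 + 1; total 2 cycles.
With 2 cycles on 61 points, sign = (−1)^{61−2} = -1.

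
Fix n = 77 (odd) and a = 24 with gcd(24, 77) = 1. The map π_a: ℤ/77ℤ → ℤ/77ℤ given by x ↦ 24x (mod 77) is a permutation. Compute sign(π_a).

+1

Trace 9: π^k(9) = [9, 62, 25, 61, 1, 24, 37] for k=0..6.
Cycle lengths of π_24 on ℤ/77ℤ: [30, 30, 10, 6, 1]; 5 cycles in total.
n − c = 77 − 5 = 72; sign = (−1)^72 = +1.
Check: (24/77) = +1 by Zolotarev.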